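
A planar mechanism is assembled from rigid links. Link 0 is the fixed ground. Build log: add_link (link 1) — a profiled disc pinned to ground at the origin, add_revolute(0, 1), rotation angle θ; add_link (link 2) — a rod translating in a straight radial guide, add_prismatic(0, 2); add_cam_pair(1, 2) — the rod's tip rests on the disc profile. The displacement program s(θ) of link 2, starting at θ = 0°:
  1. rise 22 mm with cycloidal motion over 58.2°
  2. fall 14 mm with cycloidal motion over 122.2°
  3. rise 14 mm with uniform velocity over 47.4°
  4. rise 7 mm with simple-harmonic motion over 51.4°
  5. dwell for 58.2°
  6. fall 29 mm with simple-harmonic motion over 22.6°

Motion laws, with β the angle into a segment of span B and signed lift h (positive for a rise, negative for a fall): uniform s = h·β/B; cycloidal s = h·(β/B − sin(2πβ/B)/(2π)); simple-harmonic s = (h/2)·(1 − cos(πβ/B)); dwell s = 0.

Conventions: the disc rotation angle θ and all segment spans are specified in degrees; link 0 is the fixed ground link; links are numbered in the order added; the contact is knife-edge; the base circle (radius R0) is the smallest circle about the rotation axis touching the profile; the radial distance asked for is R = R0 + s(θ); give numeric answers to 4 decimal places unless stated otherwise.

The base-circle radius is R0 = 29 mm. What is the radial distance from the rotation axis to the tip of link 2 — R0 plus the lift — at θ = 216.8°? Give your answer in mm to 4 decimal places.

seg 1 [0°–58.2°] cycloidal, h=22: full span → s += 22 → s = 22.0000
seg 2 [58.2°–180.4°] cycloidal, h=-14: full span → s += -14 → s = 8.0000
seg 3 [180.4°–227.8°] uniform, h=14: θ=216.8° here. β=36.4, B=47.4. 14·36.4/47.4 = 10.7511 → s = 18.7511
R = R0 + s = 29 + 18.7511 = 47.7511

47.7511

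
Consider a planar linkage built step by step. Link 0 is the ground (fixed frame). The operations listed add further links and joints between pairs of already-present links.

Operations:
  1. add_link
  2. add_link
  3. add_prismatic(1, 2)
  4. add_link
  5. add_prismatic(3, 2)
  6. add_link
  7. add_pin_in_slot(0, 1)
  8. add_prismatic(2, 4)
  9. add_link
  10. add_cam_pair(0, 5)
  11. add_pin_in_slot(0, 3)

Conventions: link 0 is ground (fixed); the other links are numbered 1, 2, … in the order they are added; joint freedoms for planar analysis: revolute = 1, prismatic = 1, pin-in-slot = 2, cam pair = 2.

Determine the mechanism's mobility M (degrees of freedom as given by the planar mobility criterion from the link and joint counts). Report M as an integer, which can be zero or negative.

ground; <1,0,0>
#1 <2,0,0>
#2 <3,0,0>
P:1↔2 J1 <3,1,0>
#3 <4,1,0>
P:3↔2 J1 <4,2,0>
#4 <5,2,0>
PS:0↔1 J2 <5,2,1>
P:2↔4 J1 <5,3,1>
#5 <6,3,1>
C:0↔5 J2 <6,3,2>
PS:0↔3 J2 <6,3,3>
3×5 − 2×3 − 1×3 = 6

M = 6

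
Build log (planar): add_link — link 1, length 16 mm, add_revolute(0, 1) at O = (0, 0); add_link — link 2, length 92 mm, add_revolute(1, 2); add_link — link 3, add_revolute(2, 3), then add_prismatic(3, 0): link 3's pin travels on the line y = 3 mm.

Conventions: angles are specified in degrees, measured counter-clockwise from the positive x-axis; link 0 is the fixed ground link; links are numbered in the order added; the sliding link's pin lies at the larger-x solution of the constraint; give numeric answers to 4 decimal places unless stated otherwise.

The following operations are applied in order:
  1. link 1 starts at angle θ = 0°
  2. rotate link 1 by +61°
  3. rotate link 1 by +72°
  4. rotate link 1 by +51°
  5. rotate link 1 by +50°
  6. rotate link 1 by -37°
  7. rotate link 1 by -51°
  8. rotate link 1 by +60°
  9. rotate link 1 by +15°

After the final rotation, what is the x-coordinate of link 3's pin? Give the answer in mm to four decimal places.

geometry: r = 16 mm, L = 92 mm, e = 3 mm; θ starts at 0°
rotate link 1 by +61°: θ ← 0° +61° = 61°
rotate link 1 by +72°: θ ← 61° +72° = 133°
rotate link 1 by +51°: θ ← 133° +51° = 184°
rotate link 1 by +50°: θ ← 184° +50° = 234°
rotate link 1 by -37°: θ ← 234° -37° = 197°
rotate link 1 by -51°: θ ← 197° -51° = 146°
rotate link 1 by +60°: θ ← 146° +60° = 206°
rotate link 1 by +15°: θ ← 206° +15° = 221°
crank pin P = (r cos θ, r sin θ) = (-12.075353, -10.496944)
h = r sin θ − e = -10.496944 − 3 = -13.496944
x = r cos θ + √(L² − h²) = -12.075353 + 91.004574 = 78.929221

78.9292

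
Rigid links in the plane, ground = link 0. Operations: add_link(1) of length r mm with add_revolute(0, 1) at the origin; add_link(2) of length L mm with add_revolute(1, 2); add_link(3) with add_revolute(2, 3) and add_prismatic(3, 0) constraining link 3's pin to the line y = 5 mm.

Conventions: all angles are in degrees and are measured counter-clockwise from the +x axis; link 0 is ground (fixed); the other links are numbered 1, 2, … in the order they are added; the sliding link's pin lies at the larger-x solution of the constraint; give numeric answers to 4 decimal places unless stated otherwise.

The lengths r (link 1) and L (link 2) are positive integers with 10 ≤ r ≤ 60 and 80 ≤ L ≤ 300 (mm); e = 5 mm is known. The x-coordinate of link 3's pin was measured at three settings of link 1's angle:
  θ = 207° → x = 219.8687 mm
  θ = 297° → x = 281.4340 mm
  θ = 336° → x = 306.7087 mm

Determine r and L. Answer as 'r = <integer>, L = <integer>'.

constraint per measurement: (x − r cos θ)² + (r sin θ − e)² = L²
subtracting the θ₁ and θ₂ equations cancels the r² and L² terms:
r = (x₁² − x₂²) / (2[(x₁cos θ₁ + e sin θ₁) − (x₂cos θ₂ + e sin θ₂)]) = 48.0000 → r = 48
L² = (x₁ − r cos θ₁)² + (r sin θ₁ − e)² = 69695.9875 → L = 264.0000 → L = 264
check at θ₃=336°: x = 306.7087 (printed 306.7087) ✓

r = 48, L = 264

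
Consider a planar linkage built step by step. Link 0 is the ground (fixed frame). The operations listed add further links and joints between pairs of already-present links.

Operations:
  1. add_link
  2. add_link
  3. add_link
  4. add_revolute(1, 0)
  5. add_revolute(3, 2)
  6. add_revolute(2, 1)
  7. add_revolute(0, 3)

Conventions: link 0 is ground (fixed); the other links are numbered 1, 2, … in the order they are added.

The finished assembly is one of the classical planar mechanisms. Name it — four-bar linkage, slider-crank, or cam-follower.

links: 4 (incl. ground); joints: 4 revolute, 0 prismatic, 0 higher (cam) pair, forming one closed loop
4 links in a single 4R loop → four-bar linkage

four-bar linkage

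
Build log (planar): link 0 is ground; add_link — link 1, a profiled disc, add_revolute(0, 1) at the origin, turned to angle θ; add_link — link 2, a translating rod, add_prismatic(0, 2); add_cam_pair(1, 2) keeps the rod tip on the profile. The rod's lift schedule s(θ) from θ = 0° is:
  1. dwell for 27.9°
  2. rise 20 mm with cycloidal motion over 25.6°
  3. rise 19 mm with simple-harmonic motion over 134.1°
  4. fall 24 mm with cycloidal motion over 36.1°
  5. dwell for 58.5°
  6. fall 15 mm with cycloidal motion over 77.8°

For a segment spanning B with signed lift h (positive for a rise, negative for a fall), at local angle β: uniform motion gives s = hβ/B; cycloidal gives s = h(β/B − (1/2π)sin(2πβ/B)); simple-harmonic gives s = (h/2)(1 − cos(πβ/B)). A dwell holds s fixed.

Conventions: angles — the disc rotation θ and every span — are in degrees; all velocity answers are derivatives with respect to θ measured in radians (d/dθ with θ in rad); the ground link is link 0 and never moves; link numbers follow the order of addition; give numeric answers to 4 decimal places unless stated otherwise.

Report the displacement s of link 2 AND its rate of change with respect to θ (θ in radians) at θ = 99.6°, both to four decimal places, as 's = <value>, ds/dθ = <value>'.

seg 1 [0°–27.9°] dwell: s stays 0.0000
seg 2 [27.9°–53.5°] cycloidal, h=20: full span → s += 20 → s = 20.0000
seg 3 [53.5°–187.6°] simple-harmonic, h=19: θ=99.6° here. β=46.1, B=134.1. 19/2·(1 − cos(π·0.3438)) = 5.0223 → s = 25.0223
velocity in seg [53.5°–187.6°] (simple-harmonic), θ in radians: β = 46.1° = 0.8046 rad, B = 134.1° = 2.3405 rad; ds/dθ = (πh/(2B)) sin(πβ/B) = (π·19/(2·2.3405)) sin(π·0.3438) = 11.246416 mm/rad

s = 25.0223, ds/dθ = 11.2464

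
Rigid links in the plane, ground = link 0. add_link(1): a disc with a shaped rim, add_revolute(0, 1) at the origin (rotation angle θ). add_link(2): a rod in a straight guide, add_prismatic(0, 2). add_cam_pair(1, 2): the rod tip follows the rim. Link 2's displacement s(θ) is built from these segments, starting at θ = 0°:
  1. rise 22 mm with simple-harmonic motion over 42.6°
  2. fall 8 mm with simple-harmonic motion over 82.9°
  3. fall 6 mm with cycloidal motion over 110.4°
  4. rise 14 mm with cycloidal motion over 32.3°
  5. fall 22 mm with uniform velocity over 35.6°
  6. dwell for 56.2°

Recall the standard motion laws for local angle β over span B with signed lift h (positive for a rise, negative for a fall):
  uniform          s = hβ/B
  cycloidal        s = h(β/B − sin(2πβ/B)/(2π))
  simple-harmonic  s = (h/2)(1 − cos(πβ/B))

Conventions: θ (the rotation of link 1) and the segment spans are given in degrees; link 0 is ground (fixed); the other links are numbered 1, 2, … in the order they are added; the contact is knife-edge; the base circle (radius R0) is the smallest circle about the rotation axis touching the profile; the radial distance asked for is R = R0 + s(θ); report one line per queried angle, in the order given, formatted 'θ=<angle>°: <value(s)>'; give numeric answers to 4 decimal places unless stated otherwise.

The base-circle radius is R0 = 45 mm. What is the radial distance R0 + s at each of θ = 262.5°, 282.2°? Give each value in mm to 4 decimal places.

segment 1 (0° to 42.6°, simple-harmonic, h = 22) is passed completely: s = 0.0000 + (22) = 22.0000
segment 2 (42.6° to 125.5°, simple-harmonic, h = -8) is passed completely: s = 22.0000 + (-8) = 14.0000
segment 3 (125.5° to 235.9°, cycloidal, h = -6) is passed completely: s = 14.0000 + (-6) = 8.0000
θ = 262.5° falls in segment 4 (235.9° to 268.2°, cycloidal, h = 14): β = 262.5 − 235.9 = 26.6°, B = 32.3°; Δs = 14·(0.8235 − sin(2π·0.8235)/(2π)) = 13.5240; s = 8.0000 + 13.5240 = 21.5240
segment 4 (235.9° to 268.2°, cycloidal, h = 14) is passed completely: s = 8.0000 + (14) = 22.0000
θ = 282.2° falls in segment 5 (268.2° to 303.8°, uniform, h = -22): β = 282.2 − 268.2 = 14°, B = 35.6°; Δs = -22·14/35.6 = -8.6517; s = 22.0000 − 8.6517 = 13.3483
θ=262.5°: R = R0 + s = 45 + 21.5240 = 66.5240
θ=282.2°: R = R0 + s = 45 + 13.3483 = 58.3483

θ=262.5°: 66.5240
θ=282.2°: 58.3483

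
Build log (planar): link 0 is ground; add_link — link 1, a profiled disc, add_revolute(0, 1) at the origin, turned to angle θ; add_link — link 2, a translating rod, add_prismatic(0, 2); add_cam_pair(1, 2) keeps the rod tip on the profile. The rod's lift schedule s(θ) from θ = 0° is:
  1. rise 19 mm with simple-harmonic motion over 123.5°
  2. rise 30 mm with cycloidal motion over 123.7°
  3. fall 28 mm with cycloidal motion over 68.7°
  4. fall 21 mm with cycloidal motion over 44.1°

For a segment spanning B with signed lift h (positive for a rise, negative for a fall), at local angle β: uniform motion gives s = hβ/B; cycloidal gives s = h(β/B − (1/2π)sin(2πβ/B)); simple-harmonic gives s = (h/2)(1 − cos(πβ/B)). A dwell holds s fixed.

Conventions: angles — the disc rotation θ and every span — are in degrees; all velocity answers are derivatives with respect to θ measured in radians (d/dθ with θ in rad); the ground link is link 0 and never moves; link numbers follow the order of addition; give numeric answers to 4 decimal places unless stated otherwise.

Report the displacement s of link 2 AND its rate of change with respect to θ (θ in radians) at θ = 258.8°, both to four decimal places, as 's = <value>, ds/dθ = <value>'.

seg 1 [0°–123.5°] simple-harmonic, h=19: full span → s += 19 → s = 19.0000
seg 2 [123.5°–247.2°] cycloidal, h=30: full span → s += 30 → s = 49.0000
seg 3 [247.2°–315.9°] cycloidal, h=-28: θ=258.8° here. β=11.6, B=68.7. -28·(0.1689 − sin(2π·0.1689)/(2π)) = -0.8383 → s = 48.1617
velocity in seg [247.2°–315.9°] (cycloidal), θ in radians: β = 11.6° = 0.2025 rad, B = 68.7° = 1.1990 rad; ds/dθ = (h/B)(1 − cos(2πβ/B)) = ((-28)/1.1990)(1 − cos(2π·0.1689)) = -11.954526 mm/rad

s = 48.1617, ds/dθ = -11.9545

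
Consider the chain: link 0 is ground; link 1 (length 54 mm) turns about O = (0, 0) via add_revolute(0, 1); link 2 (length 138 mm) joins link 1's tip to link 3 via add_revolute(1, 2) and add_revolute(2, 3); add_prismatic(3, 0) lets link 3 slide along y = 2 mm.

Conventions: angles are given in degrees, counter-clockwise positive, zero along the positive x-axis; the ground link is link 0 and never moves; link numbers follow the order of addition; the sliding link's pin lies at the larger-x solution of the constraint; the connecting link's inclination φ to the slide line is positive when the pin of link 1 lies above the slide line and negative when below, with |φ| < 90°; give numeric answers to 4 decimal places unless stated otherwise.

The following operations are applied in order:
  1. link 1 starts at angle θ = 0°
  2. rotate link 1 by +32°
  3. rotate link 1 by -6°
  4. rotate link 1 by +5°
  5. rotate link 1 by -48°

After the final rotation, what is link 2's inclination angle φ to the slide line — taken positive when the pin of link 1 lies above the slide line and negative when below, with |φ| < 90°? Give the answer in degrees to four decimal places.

geometry: r = 54 mm, L = 138 mm, e = 2 mm; θ starts at 0°
rotate link 1 by +32°: θ ← 0° +32° = 32°
rotate link 1 by -6°: θ ← 32° -6° = 26°
rotate link 1 by +5°: θ ← 26° +5° = 31°
rotate link 1 by -48°: θ ← 31° -48° = -17°
h = r sin θ − e = -15.788072 − 2 = -17.788072
sin φ = h / L = -17.788072 / 138 = -0.12889907
φ = arcsin(-0.12889907) = -7.405979°

-7.4060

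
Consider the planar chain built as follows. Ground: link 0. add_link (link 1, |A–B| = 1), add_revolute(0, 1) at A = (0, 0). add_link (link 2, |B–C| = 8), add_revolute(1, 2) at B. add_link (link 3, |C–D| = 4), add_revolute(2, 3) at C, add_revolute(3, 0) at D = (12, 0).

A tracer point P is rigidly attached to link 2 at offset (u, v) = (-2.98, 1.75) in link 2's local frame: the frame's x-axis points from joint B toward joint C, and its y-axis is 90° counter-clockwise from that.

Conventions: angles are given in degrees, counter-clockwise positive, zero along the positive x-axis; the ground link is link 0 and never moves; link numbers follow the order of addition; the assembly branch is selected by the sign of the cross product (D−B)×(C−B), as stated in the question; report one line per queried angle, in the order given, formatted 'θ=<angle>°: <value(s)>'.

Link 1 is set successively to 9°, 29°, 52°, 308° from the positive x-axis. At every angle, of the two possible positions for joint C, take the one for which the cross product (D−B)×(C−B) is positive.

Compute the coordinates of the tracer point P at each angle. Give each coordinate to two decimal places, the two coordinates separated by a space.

A=(0,0), D=(12.00,0)
θ=9°: B = A + 1.00·(cos9°, sin9°) = (0.9877, 0.1564)
θ=9°: |BD| = 11.0134
θ=9°: circle(B,8.00) ∩ circle(D,4.00): a=7.6859, h=2.2198
θ=9°:   candidates: C₊=(8.7043,2.2668) cross=24.447; C₋=(8.6413,-2.1723) cross=-24.447
θ=9°:   branch + wants cross > 0 → take C=(8.7043,2.2668) (cross=24.447)
θ=9°: ex = (C−B)/|BC| = (0.9646,0.2638); ey = (-0.2638,0.9646)
θ=9°: P = B + -2.98·ex + 1.75·ey = (-2.3484,1.0583)
θ=29°: B = A + 1.00·(cos29°, sin29°) = (0.8746, 0.4848)
θ=29°: |BD| = 11.1359
θ=29°: circle(B,8.00) ∩ circle(D,4.00): a=7.7232, h=2.0864
θ=29°:   candidates: C₊=(8.6813,2.2330) cross=23.234; C₋=(8.4996,-1.9358) cross=-23.234
θ=29°:   branch + wants cross > 0 → take C=(8.6813,2.2330) (cross=23.234)
θ=29°: ex = (C−B)/|BC| = (0.9758,0.2185); ey = (-0.2185,0.9758)
θ=29°: P = B + -2.98·ex + 1.75·ey = (-2.4158,1.5413)
θ=52°: B = A + 1.00·(cos52°, sin52°) = (0.6157, 0.7880)
θ=52°: |BD| = 11.4116
θ=52°: circle(B,8.00) ∩ circle(D,4.00): a=7.8089, h=1.7381
θ=52°:   candidates: C₊=(8.5260,1.9827) cross=19.834; C₋=(8.2859,-1.4851) cross=-19.834
θ=52°:   branch + wants cross > 0 → take C=(8.5260,1.9827) (cross=19.834)
θ=52°: ex = (C−B)/|BC| = (0.9888,0.1493); ey = (-0.1493,0.9888)
θ=52°: P = B + -2.98·ex + 1.75·ey = (-2.5923,2.0734)
θ=308°: B = A + 1.00·(cos308°, sin308°) = (0.6157, -0.7880)
θ=308°: |BD| = 11.4116
θ=308°: circle(B,8.00) ∩ circle(D,4.00): a=7.8089, h=1.7381
θ=308°:   candidates: C₊=(8.2859,1.4851) cross=19.834; C₋=(8.5260,-1.9827) cross=-19.834
θ=308°:   branch + wants cross > 0 → take C=(8.2859,1.4851) (cross=19.834)
θ=308°: ex = (C−B)/|BC| = (0.9588,0.2841); ey = (-0.2841,0.9588)
θ=308°: P = B + -2.98·ex + 1.75·ey = (-2.7388,0.0431)

θ=9°: -2.35 1.06
θ=29°: -2.42 1.54
θ=52°: -2.59 2.07
θ=308°: -2.74 0.04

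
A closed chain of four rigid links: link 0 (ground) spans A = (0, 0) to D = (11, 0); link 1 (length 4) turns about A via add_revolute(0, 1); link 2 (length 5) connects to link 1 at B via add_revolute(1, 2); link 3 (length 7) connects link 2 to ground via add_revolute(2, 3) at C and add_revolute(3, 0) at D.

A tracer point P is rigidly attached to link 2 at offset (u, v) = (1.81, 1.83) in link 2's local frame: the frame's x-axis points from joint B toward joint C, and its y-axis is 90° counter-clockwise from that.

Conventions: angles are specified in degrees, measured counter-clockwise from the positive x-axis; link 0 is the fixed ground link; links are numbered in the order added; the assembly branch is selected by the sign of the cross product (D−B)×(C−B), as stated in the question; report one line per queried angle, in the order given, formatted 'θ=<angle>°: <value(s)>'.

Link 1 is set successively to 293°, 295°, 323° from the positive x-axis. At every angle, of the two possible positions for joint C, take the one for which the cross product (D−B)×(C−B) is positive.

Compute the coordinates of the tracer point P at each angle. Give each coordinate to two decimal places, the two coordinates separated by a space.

A=(0,0), D=(11.00,0)
θ=293°: B = A + 4.00·(cos293°, sin293°) = (1.5629, -3.6820)
θ=293°: |BD| = 10.1299
θ=293°: circle(B,5.00) ∩ circle(D,7.00): a=3.8804, h=3.1532
θ=293°:   candidates: C₊=(4.0318,0.6660) cross=31.942; C₋=(6.3240,-5.2091) cross=-31.942
θ=293°:   branch + wants cross > 0 → take C=(4.0318,0.6660) (cross=31.942)
θ=293°: ex = (C−B)/|BC| = (0.4938,0.8696); ey = (-0.8696,0.4938)
θ=293°: P = B + 1.81·ex + 1.83·ey = (0.8653,-1.2045)
θ=295°: B = A + 4.00·(cos295°, sin295°) = (1.6905, -3.6252)
θ=295°: |BD| = 9.9905
θ=295°: circle(B,5.00) ∩ circle(D,7.00): a=3.7941, h=3.2565
θ=295°:   candidates: C₊=(4.0443,0.7861) cross=32.534; C₋=(6.4076,-5.2830) cross=-32.534
θ=295°:   branch + wants cross > 0 → take C=(4.0443,0.7861) (cross=32.534)
θ=295°: ex = (C−B)/|BC| = (0.4708,0.8823); ey = (-0.8823,0.4708)
θ=295°: P = B + 1.81·ex + 1.83·ey = (0.9280,-1.1668)
θ=323°: B = A + 4.00·(cos323°, sin323°) = (3.1945, -2.4073)
θ=323°: |BD| = 8.1682
θ=323°: circle(B,5.00) ∩ circle(D,7.00): a=2.6150, h=4.2617
θ=323°:   candidates: C₊=(4.4375,2.4358) cross=34.810; C₋=(6.9494,-5.7090) cross=-34.810
θ=323°:   branch + wants cross > 0 → take C=(4.4375,2.4358) (cross=34.810)
θ=323°: ex = (C−B)/|BC| = (0.2486,0.9686); ey = (-0.9686,0.2486)
θ=323°: P = B + 1.81·ex + 1.83·ey = (1.8719,-0.1992)

θ=293°: 0.87 -1.20
θ=295°: 0.93 -1.17
θ=323°: 1.87 -0.20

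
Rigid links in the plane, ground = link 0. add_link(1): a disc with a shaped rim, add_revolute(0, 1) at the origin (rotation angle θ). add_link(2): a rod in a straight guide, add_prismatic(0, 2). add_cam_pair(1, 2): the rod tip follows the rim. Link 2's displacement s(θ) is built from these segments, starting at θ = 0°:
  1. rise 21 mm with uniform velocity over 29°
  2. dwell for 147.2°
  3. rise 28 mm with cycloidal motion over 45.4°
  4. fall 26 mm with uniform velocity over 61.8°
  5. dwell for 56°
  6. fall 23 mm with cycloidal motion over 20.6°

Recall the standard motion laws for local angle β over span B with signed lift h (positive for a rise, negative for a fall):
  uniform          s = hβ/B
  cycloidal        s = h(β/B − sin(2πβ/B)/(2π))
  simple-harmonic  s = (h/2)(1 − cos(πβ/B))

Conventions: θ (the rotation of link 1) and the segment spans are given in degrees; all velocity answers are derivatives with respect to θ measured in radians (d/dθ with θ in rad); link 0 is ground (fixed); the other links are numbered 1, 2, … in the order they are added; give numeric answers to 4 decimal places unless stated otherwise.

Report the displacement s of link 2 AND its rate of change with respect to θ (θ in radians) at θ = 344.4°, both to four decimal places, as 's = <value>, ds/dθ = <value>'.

segment 1 (0° to 29°, uniform, h = 21) is passed completely: s = 0.0000 + (21) = 21.0000
segment 2 (29° to 176.2°, dwell): s unchanged at 21.0000
segment 3 (176.2° to 221.6°, cycloidal, h = 28) is passed completely: s = 21.0000 + (28) = 49.0000
segment 4 (221.6° to 283.4°, uniform, h = -26) is passed completely: s = 49.0000 + (-26) = 23.0000
segment 5 (283.4° to 339.4°, dwell): s unchanged at 23.0000
θ = 344.4° falls in segment 6 (339.4° to 360°, cycloidal, h = -23): β = 344.4 − 339.4 = 5°, B = 20.6°; Δs = -23·(0.2427 − sin(2π·0.2427)/(2π)) = -1.9258; s = 23.0000 − 1.9258 = 21.0742
velocity in seg [339.4°–360°] (cycloidal), θ in radians: β = 5° = 0.0873 rad, B = 20.6° = 0.3595 rad; ds/dθ = (h/B)(1 − cos(2πβ/B)) = ((-23)/0.3595)(1 − cos(2π·0.2427)) = -61.045277 mm/rad

s = 21.0742, ds/dθ = -61.0453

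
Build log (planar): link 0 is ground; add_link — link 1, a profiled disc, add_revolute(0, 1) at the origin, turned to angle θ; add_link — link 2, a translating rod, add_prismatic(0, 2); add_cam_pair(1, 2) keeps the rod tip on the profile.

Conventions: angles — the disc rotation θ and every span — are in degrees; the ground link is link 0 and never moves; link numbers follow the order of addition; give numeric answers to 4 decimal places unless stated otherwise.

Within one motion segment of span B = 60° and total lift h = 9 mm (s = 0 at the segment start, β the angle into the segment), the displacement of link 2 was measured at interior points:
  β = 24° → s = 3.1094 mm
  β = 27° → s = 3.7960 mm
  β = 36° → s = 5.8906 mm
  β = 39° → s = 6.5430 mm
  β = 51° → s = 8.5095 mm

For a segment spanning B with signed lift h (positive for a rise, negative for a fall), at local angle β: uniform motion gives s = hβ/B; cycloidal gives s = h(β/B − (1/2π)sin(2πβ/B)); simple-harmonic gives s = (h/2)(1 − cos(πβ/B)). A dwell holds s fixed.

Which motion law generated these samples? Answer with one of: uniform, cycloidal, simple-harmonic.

candidates at β/B = r: uniform s = h·r (linear in β); cycloidal s = h·(r − sin(2πr)/(2π)); simple-harmonic s = (h/2)(1 − cos(πr))
β=24°: printed 3.1094 | uniform 3.6000, cycloidal 2.7581, simple-harmonic 3.1094
β=27°: printed 3.7960 | uniform 4.0500, cycloidal 3.6074, simple-harmonic 3.7960
β=36°: printed 5.8906 | uniform 5.4000, cycloidal 6.2419, simple-harmonic 5.8906
β=39°: printed 6.5430 | uniform 5.8500, cycloidal 7.0088, simple-harmonic 6.5430
β=51°: printed 8.5095 | uniform 7.6500, cycloidal 8.8088, simple-harmonic 8.5095
only one law matches every sample → simple-harmonic

simple-harmonic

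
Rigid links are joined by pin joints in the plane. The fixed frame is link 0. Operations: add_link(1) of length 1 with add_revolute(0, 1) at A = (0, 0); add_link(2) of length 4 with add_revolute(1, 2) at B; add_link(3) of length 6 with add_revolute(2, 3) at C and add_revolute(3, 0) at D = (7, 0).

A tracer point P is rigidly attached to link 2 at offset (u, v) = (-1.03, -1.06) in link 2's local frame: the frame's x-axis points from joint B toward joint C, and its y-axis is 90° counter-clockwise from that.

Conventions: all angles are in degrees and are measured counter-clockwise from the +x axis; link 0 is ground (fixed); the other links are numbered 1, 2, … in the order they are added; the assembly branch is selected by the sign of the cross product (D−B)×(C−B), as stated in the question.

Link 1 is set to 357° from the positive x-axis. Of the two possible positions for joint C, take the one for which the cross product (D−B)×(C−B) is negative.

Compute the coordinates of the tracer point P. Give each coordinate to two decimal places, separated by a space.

A=(0,0), D=(7.00,0)
B = A + 1.00·(cos357°, sin357°) = (0.9986, -0.0523)
|BD| = 6.0016
circle(B,4.00) ∩ circle(D,6.00): a=1.3346, h=3.7708
  candidates: C₊=(2.3003,3.7300) cross=22.631; C₋=(2.3660,-3.8114) cross=-22.631
  branch - wants cross < 0 → take C=(2.3660,-3.8114) (cross=-22.631)
ex = (C−B)/|BC| = (0.3419,-0.9398); ey = (0.9398,0.3419)
P = B + -1.03·ex + -1.06·ey = (-0.3496,0.5532)

-0.35 0.55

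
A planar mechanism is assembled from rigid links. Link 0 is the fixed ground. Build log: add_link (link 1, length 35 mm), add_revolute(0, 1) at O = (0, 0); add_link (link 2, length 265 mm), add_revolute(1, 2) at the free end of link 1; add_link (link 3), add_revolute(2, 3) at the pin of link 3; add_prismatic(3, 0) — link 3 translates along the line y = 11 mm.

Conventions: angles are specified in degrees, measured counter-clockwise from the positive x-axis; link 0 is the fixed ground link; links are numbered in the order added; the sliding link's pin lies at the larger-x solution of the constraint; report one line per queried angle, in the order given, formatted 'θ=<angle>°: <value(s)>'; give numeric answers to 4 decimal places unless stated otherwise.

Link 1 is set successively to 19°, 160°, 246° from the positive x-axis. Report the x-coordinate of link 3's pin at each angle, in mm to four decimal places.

geometry: r = 35 mm, L = 265 mm, e = 11 mm
θ=19°: crank pin P = (r cos θ, r sin θ) = (33.093150, 11.394885)
θ=19°: h = r sin θ − e = 11.394885 − 11 = 0.394885
θ=19°: x = r cos θ + √(L² − h²) = 33.093150 + 264.999706 = 298.092856
θ=160°: crank pin P = (r cos θ, r sin θ) = (-32.889242, 11.970705)
θ=160°: h = r sin θ − e = 11.970705 − 11 = 0.970705
θ=160°: x = r cos θ + √(L² − h²) = -32.889242 + 264.998222 = 232.108980
θ=246°: crank pin P = (r cos θ, r sin θ) = (-14.235783, -31.974091)
θ=246°: h = r sin θ − e = -31.974091 − 11 = -42.974091
θ=246°: x = r cos θ + √(L² − h²) = -14.235783 + 261.492309 = 247.256526

θ=19°: 298.0929
θ=160°: 232.1090
θ=246°: 247.2565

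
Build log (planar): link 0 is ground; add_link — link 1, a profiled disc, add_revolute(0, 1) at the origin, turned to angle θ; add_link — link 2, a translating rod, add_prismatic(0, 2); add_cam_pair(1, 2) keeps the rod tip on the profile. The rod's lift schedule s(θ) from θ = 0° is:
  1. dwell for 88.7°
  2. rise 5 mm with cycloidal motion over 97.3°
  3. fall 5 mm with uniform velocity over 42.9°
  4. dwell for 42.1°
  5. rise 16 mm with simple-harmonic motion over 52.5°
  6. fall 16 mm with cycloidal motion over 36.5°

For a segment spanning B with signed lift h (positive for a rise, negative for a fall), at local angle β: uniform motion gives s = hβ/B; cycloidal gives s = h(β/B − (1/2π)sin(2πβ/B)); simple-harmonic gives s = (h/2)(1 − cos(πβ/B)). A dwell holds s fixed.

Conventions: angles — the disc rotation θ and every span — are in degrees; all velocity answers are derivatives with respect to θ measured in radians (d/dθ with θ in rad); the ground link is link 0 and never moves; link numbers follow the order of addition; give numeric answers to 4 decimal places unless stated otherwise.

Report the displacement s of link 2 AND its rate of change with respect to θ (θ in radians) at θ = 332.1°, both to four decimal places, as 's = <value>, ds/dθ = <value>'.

seg 1 [0°–88.7°] dwell: s stays 0.0000
seg 2 [88.7°–186°] cycloidal, h=5: full span → s += 5 → s = 5.0000
seg 3 [186°–228.9°] uniform, h=-5: full span → s += -5 → s = 0.0000
seg 4 [228.9°–271°] dwell: s stays 0.0000
seg 5 [271°–323.5°] simple-harmonic, h=16: full span → s += 16 → s = 16.0000
seg 6 [323.5°–360°] cycloidal, h=-16: θ=332.1° here. β=8.6, B=36.5. -16·(0.2356 − sin(2π·0.2356)/(2π)) = -1.2338 → s = 14.7662
velocity in seg [323.5°–360°] (cycloidal), θ in radians: β = 8.6° = 0.1501 rad, B = 36.5° = 0.6370 rad; ds/dθ = (h/B)(1 − cos(2πβ/B)) = ((-16)/0.6370)(1 − cos(2π·0.2356)) = -22.849202 mm/rad

s = 14.7662, ds/dθ = -22.8492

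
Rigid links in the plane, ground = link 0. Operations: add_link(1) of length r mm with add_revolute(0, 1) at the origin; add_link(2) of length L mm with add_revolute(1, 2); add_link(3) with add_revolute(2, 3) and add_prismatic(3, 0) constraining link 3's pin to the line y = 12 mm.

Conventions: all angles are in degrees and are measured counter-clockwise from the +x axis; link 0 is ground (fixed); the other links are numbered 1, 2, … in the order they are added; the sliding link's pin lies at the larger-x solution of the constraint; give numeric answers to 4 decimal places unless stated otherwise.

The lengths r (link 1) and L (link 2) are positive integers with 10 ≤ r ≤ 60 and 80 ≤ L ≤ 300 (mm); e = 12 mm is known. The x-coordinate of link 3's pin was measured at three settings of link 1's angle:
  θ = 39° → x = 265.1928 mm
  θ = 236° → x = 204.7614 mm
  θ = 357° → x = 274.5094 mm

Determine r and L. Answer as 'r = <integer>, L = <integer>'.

constraint per measurement: (x − r cos θ)² + (r sin θ − e)² = L²
subtracting the θ₁ and θ₂ equations cancels the r² and L² terms:
r = (x₁² − x₂²) / (2[(x₁cos θ₁ + e sin θ₁) − (x₂cos θ₂ + e sin θ₂)]) = 42.0000 → r = 42
L² = (x₁ − r cos θ₁)² + (r sin θ₁ − e)² = 54289.0111 → L = 233.0000 → L = 233
check at θ₃=357°: x = 274.5094 (printed 274.5094) ✓

r = 42, L = 233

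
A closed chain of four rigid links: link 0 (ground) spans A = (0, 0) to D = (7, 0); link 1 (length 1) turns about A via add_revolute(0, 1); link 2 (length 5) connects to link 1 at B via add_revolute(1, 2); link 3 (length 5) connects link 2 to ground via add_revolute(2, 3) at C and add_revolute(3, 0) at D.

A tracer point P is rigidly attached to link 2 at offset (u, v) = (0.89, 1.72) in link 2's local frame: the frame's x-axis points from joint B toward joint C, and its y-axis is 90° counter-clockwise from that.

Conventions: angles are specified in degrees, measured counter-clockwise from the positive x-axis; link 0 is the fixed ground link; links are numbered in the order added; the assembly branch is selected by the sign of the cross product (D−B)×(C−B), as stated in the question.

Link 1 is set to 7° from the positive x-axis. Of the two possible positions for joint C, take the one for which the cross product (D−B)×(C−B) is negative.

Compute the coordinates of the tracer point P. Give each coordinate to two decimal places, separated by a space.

A=(0,0), D=(7.00,0)
B = A + 1.00·(cos7°, sin7°) = (0.9925, 0.1219)
|BD| = 6.0087
circle(B,5.00) ∩ circle(D,5.00): a=3.0043, h=3.9967
  candidates: C₊=(4.0773,4.0569) cross=24.015; C₋=(3.9152,-3.9350) cross=-24.015
  branch - wants cross < 0 → take C=(3.9152,-3.9350) (cross=-24.015)
ex = (C−B)/|BC| = (0.5845,-0.8114); ey = (0.8114,0.5845)
P = B + 0.89·ex + 1.72·ey = (2.9083,0.4051)

2.91 0.41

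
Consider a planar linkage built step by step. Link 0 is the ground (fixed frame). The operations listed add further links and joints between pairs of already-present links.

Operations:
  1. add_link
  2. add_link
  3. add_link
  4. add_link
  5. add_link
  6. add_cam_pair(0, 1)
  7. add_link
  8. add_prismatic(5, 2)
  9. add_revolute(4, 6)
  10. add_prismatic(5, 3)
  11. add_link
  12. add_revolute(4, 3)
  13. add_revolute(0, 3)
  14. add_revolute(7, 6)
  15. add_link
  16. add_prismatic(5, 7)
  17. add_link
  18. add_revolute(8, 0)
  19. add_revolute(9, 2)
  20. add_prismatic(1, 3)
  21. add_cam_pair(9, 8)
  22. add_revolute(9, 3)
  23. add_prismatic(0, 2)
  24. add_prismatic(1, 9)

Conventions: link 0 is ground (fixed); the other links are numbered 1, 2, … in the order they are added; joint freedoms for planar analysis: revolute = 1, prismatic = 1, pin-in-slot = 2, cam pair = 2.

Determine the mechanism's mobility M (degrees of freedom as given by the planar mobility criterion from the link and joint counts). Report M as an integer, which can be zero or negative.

ground; <1,0,0>
#1 <2,0,0>
#2 <3,0,0>
#3 <4,0,0>
#4 <5,0,0>
#5 <6,0,0>
C:0↔1 J2 <6,0,1>
#6 <7,0,1>
P:5↔2 J1 <7,1,1>
R:4↔6 J1 <7,2,1>
P:5↔3 J1 <7,3,1>
#7 <8,3,1>
R:4↔3 J1 <8,4,1>
R:0↔3 J1 <8,5,1>
R:7↔6 J1 <8,6,1>
#8 <9,6,1>
P:5↔7 J1 <9,7,1>
#9 <10,7,1>
R:8↔0 J1 <10,8,1>
R:9↔2 J1 <10,9,1>
P:1↔3 J1 <10,10,1>
C:9↔8 J2 <10,10,2>
R:9↔3 J1 <10,11,2>
P:0↔2 J1 <10,12,2>
P:1↔9 J1 <10,13,2>
3×9 − 2×13 − 1×2 = -1

M = -1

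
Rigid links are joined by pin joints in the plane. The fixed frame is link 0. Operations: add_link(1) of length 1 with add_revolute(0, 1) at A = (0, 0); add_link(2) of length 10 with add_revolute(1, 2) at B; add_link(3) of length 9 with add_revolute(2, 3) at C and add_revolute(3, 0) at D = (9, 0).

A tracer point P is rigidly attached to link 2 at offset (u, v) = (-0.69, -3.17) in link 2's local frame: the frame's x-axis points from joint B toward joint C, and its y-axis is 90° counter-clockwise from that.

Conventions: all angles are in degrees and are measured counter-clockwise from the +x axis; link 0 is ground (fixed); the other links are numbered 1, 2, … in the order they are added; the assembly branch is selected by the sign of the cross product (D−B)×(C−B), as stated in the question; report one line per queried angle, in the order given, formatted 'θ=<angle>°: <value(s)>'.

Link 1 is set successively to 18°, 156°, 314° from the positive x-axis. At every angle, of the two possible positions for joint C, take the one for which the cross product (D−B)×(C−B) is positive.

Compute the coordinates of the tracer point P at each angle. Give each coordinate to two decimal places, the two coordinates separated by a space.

A=(0,0), D=(9.00,0)
θ=18°: B = A + 1.00·(cos18°, sin18°) = (0.9511, 0.3090)
θ=18°: |BD| = 8.0549
θ=18°: circle(B,10.00) ∩ circle(D,9.00): a=5.2068, h=8.5375
θ=18°:   candidates: C₊=(6.4816,8.6405) cross=68.768; C₋=(5.8265,-8.4219) cross=-68.768
θ=18°:   branch + wants cross > 0 → take C=(6.4816,8.6405) (cross=68.768)
θ=18°: ex = (C−B)/|BC| = (0.5531,0.8331); ey = (-0.8331,0.5531)
θ=18°: P = B + -0.69·ex + -3.17·ey = (3.2105,-2.0190)
θ=156°: B = A + 1.00·(cos156°, sin156°) = (-0.9135, 0.4067)
θ=156°: |BD| = 9.9219
θ=156°: circle(B,10.00) ∩ circle(D,9.00): a=5.9184, h=8.0605
θ=156°:   candidates: C₊=(5.3303,8.2179) cross=79.976; C₋=(4.6695,-7.8896) cross=-79.976
θ=156°:   branch + wants cross > 0 → take C=(5.3303,8.2179) (cross=79.976)
θ=156°: ex = (C−B)/|BC| = (0.6244,0.7811); ey = (-0.7811,0.6244)
θ=156°: P = B + -0.69·ex + -3.17·ey = (1.1318,-2.1115)
θ=314°: B = A + 1.00·(cos314°, sin314°) = (0.6947, -0.7193)
θ=314°: |BD| = 8.3364
θ=314°: circle(B,10.00) ∩ circle(D,9.00): a=5.3078, h=8.4751
θ=314°:   candidates: C₊=(5.2513,8.1822) cross=70.652; C₋=(6.7140,-8.7048) cross=-70.652
θ=314°:   branch + wants cross > 0 → take C=(5.2513,8.1822) (cross=70.652)
θ=314°: ex = (C−B)/|BC| = (0.4557,0.8901); ey = (-0.8901,0.4557)
θ=314°: P = B + -0.69·ex + -3.17·ey = (3.2020,-2.7780)

θ=18°: 3.21 -2.02
θ=156°: 1.13 -2.11
θ=314°: 3.20 -2.78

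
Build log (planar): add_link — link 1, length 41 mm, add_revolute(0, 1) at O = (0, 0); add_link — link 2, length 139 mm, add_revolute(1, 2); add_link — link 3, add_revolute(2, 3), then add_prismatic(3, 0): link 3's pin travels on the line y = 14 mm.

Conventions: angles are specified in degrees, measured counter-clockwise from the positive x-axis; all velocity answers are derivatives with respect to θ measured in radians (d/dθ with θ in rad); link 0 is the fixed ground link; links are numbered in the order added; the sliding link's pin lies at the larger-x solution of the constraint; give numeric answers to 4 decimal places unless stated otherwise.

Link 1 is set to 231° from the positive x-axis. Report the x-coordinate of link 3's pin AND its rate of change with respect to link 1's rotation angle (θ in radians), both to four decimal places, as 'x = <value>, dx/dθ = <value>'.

geometry: r = 41 mm, L = 139 mm, e = 14 mm
crank pin P = (r cos θ, r sin θ) = (-25.802136, -31.862984)
h = r sin θ − e = -31.862984 − 14 = -45.862984
x = r cos θ + √(L² − h²) = -25.802136 + 131.215802 = 105.413666
dx/dθ = −r sin θ − h·r cos θ/√(L² − h²) (θ in radians; h = -45.862984) = 22.844536

x = 105.4137, dx/dθ = 22.8445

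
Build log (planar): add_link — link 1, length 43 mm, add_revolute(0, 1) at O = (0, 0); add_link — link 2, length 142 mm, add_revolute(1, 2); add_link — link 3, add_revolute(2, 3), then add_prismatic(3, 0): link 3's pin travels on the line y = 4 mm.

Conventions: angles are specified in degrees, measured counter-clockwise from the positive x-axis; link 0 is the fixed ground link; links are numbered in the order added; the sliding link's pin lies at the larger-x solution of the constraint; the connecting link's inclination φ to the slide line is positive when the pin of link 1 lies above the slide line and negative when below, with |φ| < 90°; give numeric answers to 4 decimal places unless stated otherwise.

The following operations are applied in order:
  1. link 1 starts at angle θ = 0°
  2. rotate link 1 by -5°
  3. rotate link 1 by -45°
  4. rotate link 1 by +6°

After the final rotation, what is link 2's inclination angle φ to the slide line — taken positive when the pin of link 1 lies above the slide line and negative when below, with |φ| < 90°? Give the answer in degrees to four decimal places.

geometry: r = 43 mm, L = 142 mm, e = 4 mm; θ starts at 0°
rotate link 1 by -5°: θ ← 0° -5° = -5°
rotate link 1 by -45°: θ ← -5° -45° = -50°
rotate link 1 by +6°: θ ← -50° +6° = -44°
h = r sin θ − e = -29.870310 − 4 = -33.870310
sin φ = h / L = -33.870310 / 142 = -0.23852331
φ = arcsin(-0.23852331) = -13.799401°

-13.7994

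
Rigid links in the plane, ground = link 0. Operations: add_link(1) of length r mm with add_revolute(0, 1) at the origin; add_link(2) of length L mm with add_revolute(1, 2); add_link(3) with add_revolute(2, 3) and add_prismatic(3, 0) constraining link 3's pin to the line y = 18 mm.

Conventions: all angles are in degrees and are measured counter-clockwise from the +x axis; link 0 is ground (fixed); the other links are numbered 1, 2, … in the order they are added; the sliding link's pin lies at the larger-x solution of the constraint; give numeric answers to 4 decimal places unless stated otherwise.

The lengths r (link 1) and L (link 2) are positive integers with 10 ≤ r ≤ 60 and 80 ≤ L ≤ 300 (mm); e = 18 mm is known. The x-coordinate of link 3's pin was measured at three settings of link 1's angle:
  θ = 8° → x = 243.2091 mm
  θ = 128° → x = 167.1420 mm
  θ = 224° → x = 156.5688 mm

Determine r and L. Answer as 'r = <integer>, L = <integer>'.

constraint per measurement: (x − r cos θ)² + (r sin θ − e)² = L²
subtracting the θ₁ and θ₂ equations cancels the r² and L² terms:
r = (x₁² − x₂²) / (2[(x₁cos θ₁ + e sin θ₁) − (x₂cos θ₂ + e sin θ₂)]) = 47.0000 → r = 47
L² = (x₁ − r cos θ₁)² + (r sin θ₁ − e)² = 38809.0181 → L = 197.0000 → L = 197
check at θ₃=224°: x = 156.5688 (printed 156.5688) ✓

r = 47, L = 197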